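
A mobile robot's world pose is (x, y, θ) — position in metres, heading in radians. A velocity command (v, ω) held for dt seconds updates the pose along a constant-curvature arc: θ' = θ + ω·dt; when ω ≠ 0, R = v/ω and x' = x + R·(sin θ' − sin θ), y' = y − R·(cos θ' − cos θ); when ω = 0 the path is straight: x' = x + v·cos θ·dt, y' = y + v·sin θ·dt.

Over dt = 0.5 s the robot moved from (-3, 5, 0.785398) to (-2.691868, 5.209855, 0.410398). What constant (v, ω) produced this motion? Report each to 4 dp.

v = 0.7500, ω = -0.7500

Δθ = 0.410398 − 0.785398 = -0.375000
ω = Δθ/dt = -0.375000/0.5 = -0.7500
R = Δx/(sin θ' − sin θ) = -1.0000
v = R·ω = -1.0000·-0.7500 = 0.7500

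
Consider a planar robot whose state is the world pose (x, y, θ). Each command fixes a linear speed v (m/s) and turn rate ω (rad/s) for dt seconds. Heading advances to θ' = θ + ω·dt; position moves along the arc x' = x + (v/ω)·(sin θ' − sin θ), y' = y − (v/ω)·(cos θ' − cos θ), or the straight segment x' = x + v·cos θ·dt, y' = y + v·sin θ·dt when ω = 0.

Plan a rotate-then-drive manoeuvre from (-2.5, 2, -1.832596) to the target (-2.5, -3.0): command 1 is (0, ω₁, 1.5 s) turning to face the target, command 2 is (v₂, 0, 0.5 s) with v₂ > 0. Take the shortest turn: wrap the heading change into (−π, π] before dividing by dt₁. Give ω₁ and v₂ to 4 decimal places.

heading to target = atan2(-3−2, -2.5−-2.5) = -1.5708
Δθ = wrap(-1.5708 − -1.8326) = 0.2618; ω₁ = Δθ/dt₁ = 0.1745
distance = √((-2.5−-2.5)² + (-3−2)²) = 5.0000; v₂ = distance/dt₂ = 10.0000

ω₁ = 0.1745, v₂ = 10.0000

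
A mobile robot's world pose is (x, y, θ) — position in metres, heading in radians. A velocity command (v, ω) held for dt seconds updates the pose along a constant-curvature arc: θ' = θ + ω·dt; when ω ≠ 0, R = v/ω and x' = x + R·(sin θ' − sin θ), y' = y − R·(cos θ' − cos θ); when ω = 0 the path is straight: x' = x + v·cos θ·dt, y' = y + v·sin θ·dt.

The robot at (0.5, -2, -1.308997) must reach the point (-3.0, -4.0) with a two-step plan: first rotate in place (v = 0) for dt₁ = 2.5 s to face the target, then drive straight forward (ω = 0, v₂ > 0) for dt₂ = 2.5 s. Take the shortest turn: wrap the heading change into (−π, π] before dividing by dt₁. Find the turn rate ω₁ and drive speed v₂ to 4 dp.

ω₁ = -0.5254, v₂ = 1.6125

heading to target = atan2(-4−-2, -3−0.5) = -2.6224
Δθ = wrap(-2.6224 − -1.3090) = -1.3134; ω₁ = Δθ/dt₁ = -0.5254
distance = √((-3−0.5)² + (-4−-2)²) = 4.0311; v₂ = distance/dt₂ = 1.6125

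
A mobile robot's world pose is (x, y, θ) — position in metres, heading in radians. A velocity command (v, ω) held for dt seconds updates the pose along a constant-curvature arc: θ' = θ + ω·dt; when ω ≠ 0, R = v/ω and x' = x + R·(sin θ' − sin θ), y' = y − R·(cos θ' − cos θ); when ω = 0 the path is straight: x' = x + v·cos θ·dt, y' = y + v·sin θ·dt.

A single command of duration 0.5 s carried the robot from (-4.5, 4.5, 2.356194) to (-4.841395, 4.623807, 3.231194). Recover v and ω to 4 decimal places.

v = 0.7500, ω = 1.7500

Δθ = 3.231194 − 2.356194 = 0.875000
ω = Δθ/dt = 0.875000/0.5 = 1.7500
R = Δx/(sin θ' − sin θ) = 0.4286
v = R·ω = 0.4286·1.7500 = 0.7500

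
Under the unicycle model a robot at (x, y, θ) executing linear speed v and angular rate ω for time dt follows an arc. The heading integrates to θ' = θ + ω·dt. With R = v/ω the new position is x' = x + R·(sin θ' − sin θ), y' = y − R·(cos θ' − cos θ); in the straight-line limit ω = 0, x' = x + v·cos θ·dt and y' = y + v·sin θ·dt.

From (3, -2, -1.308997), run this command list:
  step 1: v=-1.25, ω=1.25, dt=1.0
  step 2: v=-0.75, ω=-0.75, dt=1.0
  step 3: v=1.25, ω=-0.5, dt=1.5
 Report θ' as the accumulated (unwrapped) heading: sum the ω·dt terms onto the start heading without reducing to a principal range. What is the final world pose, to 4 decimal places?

step 1: θ'=-0.0590 (R=-1.0000) → pose (2.0930, -1.2606, -0.0590)
step 2: θ'=-0.8090 (R=1.0000) → pose (1.4284, -0.9525, -0.8090)
step 3: θ'=-1.5590 (R=-2.5000) → pose (2.1192, -2.6486, -1.5590)

(2.1192, -2.6486, -1.5590)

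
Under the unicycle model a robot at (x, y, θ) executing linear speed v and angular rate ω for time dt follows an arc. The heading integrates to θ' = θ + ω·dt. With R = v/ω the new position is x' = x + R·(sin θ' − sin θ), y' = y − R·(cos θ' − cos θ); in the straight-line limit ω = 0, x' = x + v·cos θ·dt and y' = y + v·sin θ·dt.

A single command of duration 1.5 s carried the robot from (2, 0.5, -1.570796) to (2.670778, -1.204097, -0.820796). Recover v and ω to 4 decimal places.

Δθ = -0.820796 − -1.570796 = 0.750000
ω = Δθ/dt = 0.750000/1.5 = 0.5000
R = −Δy/(cos θ' − cos θ) = 2.5000
v = R·ω = 2.5000·0.5000 = 1.2500

v = 1.2500, ω = 0.5000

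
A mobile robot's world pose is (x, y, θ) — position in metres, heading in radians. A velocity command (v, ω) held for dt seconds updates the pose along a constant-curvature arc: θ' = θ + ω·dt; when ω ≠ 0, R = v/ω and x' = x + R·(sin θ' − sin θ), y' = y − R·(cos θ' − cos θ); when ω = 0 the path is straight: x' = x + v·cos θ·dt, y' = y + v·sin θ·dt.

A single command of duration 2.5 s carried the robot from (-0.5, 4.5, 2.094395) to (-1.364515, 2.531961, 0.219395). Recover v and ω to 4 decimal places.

v = -1.0000, ω = -0.7500

Δθ = 0.219395 − 2.094395 = -1.875000
ω = Δθ/dt = -1.875000/2.5 = -0.7500
R = −Δy/(cos θ' − cos θ) = 1.3333
v = R·ω = 1.3333·-0.7500 = -1.0000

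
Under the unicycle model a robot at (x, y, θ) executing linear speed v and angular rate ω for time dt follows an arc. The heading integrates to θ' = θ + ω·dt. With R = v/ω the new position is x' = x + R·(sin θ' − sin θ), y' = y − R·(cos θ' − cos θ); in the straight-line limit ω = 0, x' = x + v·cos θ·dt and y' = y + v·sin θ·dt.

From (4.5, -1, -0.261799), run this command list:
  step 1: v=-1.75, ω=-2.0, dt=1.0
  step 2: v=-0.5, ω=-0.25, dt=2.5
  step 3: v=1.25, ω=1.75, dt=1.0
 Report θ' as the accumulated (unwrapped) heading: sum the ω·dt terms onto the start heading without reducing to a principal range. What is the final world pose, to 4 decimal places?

(4.6213, 0.0721, -1.1368)

step 1: θ'=-2.2618 (R=0.8750) → pose (4.0522, 0.4028, -2.2618)
step 2: θ'=-2.8868 (R=2.0000) → pose (5.0893, 1.0636, -2.8868)
step 3: θ'=-1.1368 (R=0.7143) → pose (4.6213, 0.0721, -1.1368)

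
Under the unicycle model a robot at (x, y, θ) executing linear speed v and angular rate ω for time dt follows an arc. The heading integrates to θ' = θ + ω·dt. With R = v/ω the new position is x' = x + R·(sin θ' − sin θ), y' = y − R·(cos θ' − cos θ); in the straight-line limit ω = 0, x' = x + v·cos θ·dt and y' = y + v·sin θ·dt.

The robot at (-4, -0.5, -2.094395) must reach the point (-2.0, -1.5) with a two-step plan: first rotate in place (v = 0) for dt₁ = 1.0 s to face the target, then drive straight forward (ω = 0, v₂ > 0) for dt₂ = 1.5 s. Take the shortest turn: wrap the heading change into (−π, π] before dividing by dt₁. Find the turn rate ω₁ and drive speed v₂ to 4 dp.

ω₁ = 1.6307, v₂ = 1.4907

heading to target = atan2(-1.5−-0.5, -2−-4) = -0.4636
Δθ = wrap(-0.4636 − -2.0944) = 1.6307; ω₁ = Δθ/dt₁ = 1.6307
distance = √((-2−-4)² + (-1.5−-0.5)²) = 2.2361; v₂ = distance/dt₂ = 1.4907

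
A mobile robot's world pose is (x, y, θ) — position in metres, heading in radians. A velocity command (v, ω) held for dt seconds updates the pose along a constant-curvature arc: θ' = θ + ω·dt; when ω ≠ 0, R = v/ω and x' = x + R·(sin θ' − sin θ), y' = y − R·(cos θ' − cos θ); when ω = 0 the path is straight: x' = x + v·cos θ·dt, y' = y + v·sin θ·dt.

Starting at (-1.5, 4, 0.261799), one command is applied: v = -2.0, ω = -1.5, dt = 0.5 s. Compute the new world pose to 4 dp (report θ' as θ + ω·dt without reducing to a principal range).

θ' = 0.2618 + -1.5·0.5 = -0.4882
R = v/ω = -2.0/-1.5 = 1.3333
x' = -1.5 + 1.3333·(sin -0.4882 − sin 0.2618) = -2.4705
y' = 4 − 1.3333·(cos -0.4882 − cos 0.2618) = 4.1103

(-2.4705, 4.1103, -0.4882)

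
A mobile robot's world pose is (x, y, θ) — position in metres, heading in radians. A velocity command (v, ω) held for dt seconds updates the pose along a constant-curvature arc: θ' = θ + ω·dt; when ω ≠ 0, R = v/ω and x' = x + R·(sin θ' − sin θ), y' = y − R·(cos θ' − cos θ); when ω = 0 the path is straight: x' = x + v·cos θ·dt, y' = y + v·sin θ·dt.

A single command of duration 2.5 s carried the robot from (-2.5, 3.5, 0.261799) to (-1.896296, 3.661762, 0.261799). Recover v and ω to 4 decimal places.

Δθ = 0.261799 − 0.261799 = 0.000000
ω = Δθ/dt = 0.000000/2.5 = 0.0000
ω = 0 → v = (Δx·cos θ + Δy·sin θ)/dt = 0.2500

v = 0.2500, ω = 0.0000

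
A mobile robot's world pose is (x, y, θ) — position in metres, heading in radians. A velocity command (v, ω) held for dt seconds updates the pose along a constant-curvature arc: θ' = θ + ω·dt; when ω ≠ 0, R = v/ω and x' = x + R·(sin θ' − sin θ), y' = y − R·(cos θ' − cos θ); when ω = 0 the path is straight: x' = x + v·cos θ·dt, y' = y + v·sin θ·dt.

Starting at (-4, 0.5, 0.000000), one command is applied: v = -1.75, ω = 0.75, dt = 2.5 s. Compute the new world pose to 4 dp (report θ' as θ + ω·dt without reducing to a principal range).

(-6.2262, -2.5322, 1.8750)

θ' = 0.0000 + 0.75·2.5 = 1.8750
R = v/ω = -1.75/0.75 = -2.3333
x' = -4 + -2.3333·(sin 1.8750 − sin 0.0000) = -6.2262
y' = 0.5 − -2.3333·(cos 1.8750 − cos 0.0000) = -2.5322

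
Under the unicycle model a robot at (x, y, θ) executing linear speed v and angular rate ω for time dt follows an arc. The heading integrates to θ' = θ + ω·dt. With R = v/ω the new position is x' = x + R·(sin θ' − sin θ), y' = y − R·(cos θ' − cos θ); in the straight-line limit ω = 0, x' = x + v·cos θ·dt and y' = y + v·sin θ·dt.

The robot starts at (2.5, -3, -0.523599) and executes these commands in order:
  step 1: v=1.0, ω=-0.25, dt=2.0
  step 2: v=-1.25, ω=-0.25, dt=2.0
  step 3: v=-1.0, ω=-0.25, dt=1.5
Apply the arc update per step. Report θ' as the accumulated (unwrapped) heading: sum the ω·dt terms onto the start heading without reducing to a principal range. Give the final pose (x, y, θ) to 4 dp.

step 1: θ'=-1.0236 (R=-4.0000) → pose (3.9159, -4.3829, -1.0236)
step 2: θ'=-1.5236 (R=5.0000) → pose (3.1914, -2.0173, -1.5236)
step 3: θ'=-1.8986 (R=4.0000) → pose (3.4000, -0.5408, -1.8986)

(3.4000, -0.5408, -1.8986)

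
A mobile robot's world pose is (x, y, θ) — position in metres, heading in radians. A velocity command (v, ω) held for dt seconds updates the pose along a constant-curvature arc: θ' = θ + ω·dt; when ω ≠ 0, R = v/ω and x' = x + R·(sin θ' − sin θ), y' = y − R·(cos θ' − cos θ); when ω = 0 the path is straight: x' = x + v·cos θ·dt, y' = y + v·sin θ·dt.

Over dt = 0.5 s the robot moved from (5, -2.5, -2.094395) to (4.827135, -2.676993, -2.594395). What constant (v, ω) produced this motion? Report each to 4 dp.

v = 0.5000, ω = -1.0000

Δθ = -2.594395 − -2.094395 = -0.500000
ω = Δθ/dt = -0.500000/0.5 = -1.0000
R = −Δy/(cos θ' − cos θ) = -0.5000
v = R·ω = -0.5000·-1.0000 = 0.5000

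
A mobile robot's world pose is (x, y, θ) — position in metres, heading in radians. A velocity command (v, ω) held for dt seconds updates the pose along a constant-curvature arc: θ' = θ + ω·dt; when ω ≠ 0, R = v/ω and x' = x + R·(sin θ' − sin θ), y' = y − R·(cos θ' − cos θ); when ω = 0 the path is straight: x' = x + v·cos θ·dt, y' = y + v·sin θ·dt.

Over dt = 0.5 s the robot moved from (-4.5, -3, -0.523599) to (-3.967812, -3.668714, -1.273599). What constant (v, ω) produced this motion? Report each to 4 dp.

Δθ = -1.273599 − -0.523599 = -0.750000
ω = Δθ/dt = -0.750000/0.5 = -1.5000
R = −Δy/(cos θ' − cos θ) = -1.1667
v = R·ω = -1.1667·-1.5000 = 1.7500

v = 1.7500, ω = -1.5000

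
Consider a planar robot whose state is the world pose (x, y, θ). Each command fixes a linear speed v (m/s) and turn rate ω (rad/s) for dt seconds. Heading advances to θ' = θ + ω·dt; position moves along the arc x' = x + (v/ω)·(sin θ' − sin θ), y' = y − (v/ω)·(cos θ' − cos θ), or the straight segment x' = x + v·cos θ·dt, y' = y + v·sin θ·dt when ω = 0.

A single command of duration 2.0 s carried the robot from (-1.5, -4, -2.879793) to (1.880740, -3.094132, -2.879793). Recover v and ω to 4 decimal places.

v = -1.7500, ω = 0.0000

Δθ = -2.879793 − -2.879793 = 0.000000
ω = Δθ/dt = 0.000000/2.0 = 0.0000
ω = 0 → v = (Δx·cos θ + Δy·sin θ)/dt = -1.7500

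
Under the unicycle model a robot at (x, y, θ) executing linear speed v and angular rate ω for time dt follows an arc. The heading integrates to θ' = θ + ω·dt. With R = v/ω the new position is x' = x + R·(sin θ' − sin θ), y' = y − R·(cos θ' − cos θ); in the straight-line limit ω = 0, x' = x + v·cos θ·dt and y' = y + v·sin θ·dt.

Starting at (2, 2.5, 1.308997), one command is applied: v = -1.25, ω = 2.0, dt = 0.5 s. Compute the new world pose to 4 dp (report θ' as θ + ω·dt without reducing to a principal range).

(2.1414, 1.9176, 2.3090)

θ' = 1.3090 + 2.0·0.5 = 2.3090
R = v/ω = -1.25/2.0 = -0.6250
x' = 2 + -0.6250·(sin 2.3090 − sin 1.3090) = 2.1414
y' = 2.5 − -0.6250·(cos 2.3090 − cos 1.3090) = 1.9176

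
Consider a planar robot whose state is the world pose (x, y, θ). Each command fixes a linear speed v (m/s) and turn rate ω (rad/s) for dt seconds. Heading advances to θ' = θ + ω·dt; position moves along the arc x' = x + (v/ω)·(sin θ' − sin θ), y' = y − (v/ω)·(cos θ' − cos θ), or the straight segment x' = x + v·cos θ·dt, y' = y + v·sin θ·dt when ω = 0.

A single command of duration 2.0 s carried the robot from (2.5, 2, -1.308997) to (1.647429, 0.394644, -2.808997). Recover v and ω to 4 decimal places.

v = 1.0000, ω = -0.7500

Δθ = -2.808997 − -1.308997 = -1.500000
ω = Δθ/dt = -1.500000/2.0 = -0.7500
R = −Δy/(cos θ' − cos θ) = -1.3333
v = R·ω = -1.3333·-0.7500 = 1.0000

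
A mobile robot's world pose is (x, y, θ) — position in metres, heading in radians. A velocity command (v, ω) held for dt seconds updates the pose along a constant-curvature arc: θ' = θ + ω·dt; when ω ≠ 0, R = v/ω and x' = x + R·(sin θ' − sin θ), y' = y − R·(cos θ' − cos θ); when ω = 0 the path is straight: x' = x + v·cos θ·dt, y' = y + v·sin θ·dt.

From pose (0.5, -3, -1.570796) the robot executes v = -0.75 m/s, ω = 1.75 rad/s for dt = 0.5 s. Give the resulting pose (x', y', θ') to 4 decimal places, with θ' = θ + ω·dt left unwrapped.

θ' = -1.5708 + 1.75·0.5 = -0.6958
R = v/ω = -0.75/1.75 = -0.4286
x' = 0.5 + -0.4286·(sin -0.6958 − sin -1.5708) = 0.3461
y' = -3 − -0.4286·(cos -0.6958 − cos -1.5708) = -2.6711

(0.3461, -2.6711, -0.6958)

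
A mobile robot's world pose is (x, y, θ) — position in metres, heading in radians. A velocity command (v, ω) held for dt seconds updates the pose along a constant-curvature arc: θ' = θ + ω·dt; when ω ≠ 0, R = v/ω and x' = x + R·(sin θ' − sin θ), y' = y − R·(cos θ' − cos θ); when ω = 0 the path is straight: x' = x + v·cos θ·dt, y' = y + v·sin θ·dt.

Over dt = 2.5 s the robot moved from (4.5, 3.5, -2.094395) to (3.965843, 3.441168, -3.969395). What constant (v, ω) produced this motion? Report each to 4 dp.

Δθ = -3.969395 − -2.094395 = -1.875000
ω = Δθ/dt = -1.875000/2.5 = -0.7500
R = Δx/(sin θ' − sin θ) = -0.3333
v = R·ω = -0.3333·-0.7500 = 0.2500

v = 0.2500, ω = -0.7500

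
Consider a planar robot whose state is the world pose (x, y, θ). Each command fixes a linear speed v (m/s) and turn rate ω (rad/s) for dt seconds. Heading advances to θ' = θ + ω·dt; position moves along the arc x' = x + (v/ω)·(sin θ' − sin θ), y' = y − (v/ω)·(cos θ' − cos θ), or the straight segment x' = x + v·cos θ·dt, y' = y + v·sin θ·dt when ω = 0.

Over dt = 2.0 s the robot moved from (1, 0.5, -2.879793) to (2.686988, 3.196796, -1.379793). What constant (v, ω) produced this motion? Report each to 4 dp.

Δθ = -1.379793 − -2.879793 = 1.500000
ω = Δθ/dt = 1.500000/2.0 = 0.7500
R = −Δy/(cos θ' − cos θ) = -2.3333
v = R·ω = -2.3333·0.7500 = -1.7500

v = -1.7500, ω = 0.7500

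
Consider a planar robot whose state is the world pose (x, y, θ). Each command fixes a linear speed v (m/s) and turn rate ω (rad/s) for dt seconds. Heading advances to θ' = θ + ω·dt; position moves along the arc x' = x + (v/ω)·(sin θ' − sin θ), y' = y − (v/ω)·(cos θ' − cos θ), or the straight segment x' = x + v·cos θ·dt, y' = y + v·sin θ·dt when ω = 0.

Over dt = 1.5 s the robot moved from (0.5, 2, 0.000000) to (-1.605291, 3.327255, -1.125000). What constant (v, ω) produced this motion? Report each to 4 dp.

v = -1.7500, ω = -0.7500

Δθ = -1.125000 − 0.000000 = -1.125000
ω = Δθ/dt = -1.125000/1.5 = -0.7500
R = Δx/(sin θ' − sin θ) = 2.3333
v = R·ω = 2.3333·-0.7500 = -1.7500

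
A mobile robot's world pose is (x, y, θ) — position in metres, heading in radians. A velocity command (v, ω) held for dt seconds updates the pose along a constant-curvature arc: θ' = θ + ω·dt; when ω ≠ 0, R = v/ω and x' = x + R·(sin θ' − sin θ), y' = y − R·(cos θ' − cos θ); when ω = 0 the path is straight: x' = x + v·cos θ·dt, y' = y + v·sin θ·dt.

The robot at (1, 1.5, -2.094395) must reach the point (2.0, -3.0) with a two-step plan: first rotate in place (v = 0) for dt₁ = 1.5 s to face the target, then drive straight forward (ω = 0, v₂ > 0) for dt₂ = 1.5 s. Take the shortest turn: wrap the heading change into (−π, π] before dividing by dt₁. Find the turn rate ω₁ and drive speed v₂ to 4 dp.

heading to target = atan2(-3−1.5, 2−1) = -1.3521
Δθ = wrap(-1.3521 − -2.0944) = 0.7423; ω₁ = Δθ/dt₁ = 0.4948
distance = √((2−1)² + (-3−1.5)²) = 4.6098; v₂ = distance/dt₂ = 3.0732

ω₁ = 0.4948, v₂ = 3.0732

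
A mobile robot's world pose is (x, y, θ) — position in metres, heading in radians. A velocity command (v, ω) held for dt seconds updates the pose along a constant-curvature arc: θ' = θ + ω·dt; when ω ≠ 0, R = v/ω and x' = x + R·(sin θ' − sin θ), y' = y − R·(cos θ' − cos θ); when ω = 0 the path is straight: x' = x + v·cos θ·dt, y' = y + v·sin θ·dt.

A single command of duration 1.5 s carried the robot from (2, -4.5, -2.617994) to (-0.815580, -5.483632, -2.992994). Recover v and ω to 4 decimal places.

Δθ = -2.992994 − -2.617994 = -0.375000
ω = Δθ/dt = -0.375000/1.5 = -0.2500
R = Δx/(sin θ' − sin θ) = -8.0000
v = R·ω = -8.0000·-0.2500 = 2.0000

v = 2.0000, ω = -0.2500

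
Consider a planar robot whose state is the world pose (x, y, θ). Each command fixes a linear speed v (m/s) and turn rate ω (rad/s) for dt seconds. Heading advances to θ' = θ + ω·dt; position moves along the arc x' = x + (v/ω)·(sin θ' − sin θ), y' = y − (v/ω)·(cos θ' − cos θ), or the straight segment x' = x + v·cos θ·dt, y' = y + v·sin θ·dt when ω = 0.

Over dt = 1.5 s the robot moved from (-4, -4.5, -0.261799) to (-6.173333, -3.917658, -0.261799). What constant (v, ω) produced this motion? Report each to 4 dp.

Δθ = -0.261799 − -0.261799 = 0.000000
ω = Δθ/dt = 0.000000/1.5 = 0.0000
ω = 0 → v = (Δx·cos θ + Δy·sin θ)/dt = -1.5000

v = -1.5000, ω = 0.0000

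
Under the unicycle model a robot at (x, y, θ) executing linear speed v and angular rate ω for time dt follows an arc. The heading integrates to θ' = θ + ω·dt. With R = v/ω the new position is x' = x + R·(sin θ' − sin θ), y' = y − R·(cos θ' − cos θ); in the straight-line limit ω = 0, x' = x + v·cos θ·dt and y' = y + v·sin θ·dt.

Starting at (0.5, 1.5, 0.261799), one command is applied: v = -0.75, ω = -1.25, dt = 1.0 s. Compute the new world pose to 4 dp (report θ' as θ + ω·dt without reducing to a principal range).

θ' = 0.2618 + -1.25·1.0 = -0.9882
R = v/ω = -0.75/-1.25 = 0.6000
x' = 0.5 + 0.6000·(sin -0.9882 − sin 0.2618) = -0.1563
y' = 1.5 − 0.6000·(cos -0.9882 − cos 0.2618) = 1.7494

(-0.1563, 1.7494, -0.9882)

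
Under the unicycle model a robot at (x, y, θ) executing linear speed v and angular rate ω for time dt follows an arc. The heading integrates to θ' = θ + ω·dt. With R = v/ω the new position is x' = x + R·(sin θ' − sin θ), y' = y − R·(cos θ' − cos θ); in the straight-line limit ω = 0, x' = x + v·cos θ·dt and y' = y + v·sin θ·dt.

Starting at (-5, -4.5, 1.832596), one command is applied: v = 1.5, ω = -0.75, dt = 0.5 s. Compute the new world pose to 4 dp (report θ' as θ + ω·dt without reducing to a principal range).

θ' = 1.8326 + -0.75·0.5 = 1.4576
R = v/ω = 1.5/-0.75 = -2.0000
x' = -5 + -2.0000·(sin 1.4576 − sin 1.8326) = -5.0553
y' = -4.5 − -2.0000·(cos 1.4576 − cos 1.8326) = -3.7564

(-5.0553, -3.7564, 1.4576)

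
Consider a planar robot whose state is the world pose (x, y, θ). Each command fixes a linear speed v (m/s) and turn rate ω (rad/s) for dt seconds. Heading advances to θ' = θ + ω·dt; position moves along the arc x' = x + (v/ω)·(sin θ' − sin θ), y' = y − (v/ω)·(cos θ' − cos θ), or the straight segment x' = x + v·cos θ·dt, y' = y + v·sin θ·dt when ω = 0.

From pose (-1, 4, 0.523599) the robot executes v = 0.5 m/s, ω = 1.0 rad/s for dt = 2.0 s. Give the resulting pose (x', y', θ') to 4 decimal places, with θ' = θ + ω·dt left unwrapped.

(-0.9603, 4.8405, 2.5236)

θ' = 0.5236 + 1.0·2.0 = 2.5236
R = v/ω = 0.5/1.0 = 0.5000
x' = -1 + 0.5000·(sin 2.5236 − sin 0.5236) = -0.9603
y' = 4 − 0.5000·(cos 2.5236 − cos 0.5236) = 4.8405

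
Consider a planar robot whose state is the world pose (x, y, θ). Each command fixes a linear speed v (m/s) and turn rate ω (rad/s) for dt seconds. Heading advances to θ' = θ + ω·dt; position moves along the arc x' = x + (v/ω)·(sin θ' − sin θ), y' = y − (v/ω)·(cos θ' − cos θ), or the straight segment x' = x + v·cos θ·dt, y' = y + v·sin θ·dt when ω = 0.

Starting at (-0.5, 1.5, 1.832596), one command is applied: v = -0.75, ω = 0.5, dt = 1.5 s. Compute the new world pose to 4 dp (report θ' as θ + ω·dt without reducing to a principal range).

(0.1534, 0.6165, 2.5826)

θ' = 1.8326 + 0.5·1.5 = 2.5826
R = v/ω = -0.75/0.5 = -1.5000
x' = -0.5 + -1.5000·(sin 2.5826 − sin 1.8326) = 0.1534
y' = 1.5 − -1.5000·(cos 2.5826 − cos 1.8326) = 0.6165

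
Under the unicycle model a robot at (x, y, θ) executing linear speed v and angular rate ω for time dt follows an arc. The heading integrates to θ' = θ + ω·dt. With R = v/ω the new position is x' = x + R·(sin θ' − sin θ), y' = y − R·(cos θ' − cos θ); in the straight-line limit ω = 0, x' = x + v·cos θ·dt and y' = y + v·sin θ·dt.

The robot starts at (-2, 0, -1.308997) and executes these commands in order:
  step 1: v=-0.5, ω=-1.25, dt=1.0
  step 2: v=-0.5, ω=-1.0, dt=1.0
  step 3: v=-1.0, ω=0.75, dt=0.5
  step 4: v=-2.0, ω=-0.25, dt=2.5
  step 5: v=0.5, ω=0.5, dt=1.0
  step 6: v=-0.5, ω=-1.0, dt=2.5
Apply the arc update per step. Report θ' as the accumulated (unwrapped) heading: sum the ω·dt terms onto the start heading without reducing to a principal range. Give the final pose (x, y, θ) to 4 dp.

(3.4332, -2.0828, -5.8090)

step 1: θ'=-2.5590 (R=0.4000) → pose (-1.8337, 0.4375, -2.5590)
step 2: θ'=-3.5590 (R=0.5000) → pose (-1.3559, 0.4771, -3.5590)
step 3: θ'=-3.1840 (R=-1.3333) → pose (-0.8719, 0.3638, -3.1840)
step 4: θ'=-3.8090 (R=8.0000) → pose (3.7405, -1.3455, -3.8090)
step 5: θ'=-3.3090 (R=1.0000) → pose (3.2882, -1.1450, -3.3090)
step 6: θ'=-5.8090 (R=0.5000) → pose (3.4332, -2.0828, -5.8090)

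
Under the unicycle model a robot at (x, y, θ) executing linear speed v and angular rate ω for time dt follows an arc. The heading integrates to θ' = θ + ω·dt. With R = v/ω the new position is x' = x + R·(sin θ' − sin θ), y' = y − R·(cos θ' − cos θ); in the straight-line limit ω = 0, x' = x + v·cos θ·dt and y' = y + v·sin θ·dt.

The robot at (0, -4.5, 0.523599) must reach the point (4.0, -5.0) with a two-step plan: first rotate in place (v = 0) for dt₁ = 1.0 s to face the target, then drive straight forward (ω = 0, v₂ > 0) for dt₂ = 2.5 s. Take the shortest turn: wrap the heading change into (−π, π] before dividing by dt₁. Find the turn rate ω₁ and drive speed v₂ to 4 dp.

ω₁ = -0.6480, v₂ = 1.6125

heading to target = atan2(-5−-4.5, 4−0) = -0.1244
Δθ = wrap(-0.1244 − 0.5236) = -0.6480; ω₁ = Δθ/dt₁ = -0.6480
distance = √((4−0)² + (-5−-4.5)²) = 4.0311; v₂ = distance/dt₂ = 1.6125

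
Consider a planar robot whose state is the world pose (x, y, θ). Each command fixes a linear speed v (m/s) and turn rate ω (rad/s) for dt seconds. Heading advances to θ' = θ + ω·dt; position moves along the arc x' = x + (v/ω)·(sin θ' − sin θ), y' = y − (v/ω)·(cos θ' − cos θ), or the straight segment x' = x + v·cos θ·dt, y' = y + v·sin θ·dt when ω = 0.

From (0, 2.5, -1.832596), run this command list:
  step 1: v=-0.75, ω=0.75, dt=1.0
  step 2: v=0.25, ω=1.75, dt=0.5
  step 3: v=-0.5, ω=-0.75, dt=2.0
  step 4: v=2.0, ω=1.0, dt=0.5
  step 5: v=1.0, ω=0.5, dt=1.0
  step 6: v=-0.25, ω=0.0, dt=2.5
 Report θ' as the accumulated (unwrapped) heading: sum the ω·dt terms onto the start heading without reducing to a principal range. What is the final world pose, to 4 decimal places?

(-0.3027, 2.5120, -0.7076)

step 1: θ'=-1.0826 (R=-1.0000) → pose (-0.0827, 3.2279, -1.0826)
step 2: θ'=-0.2076 (R=0.1429) → pose (0.0140, 3.1551, -0.2076)
step 3: θ'=-1.7076 (R=0.6667) → pose (-0.5091, 3.8983, -1.7076)
step 4: θ'=-1.2076 (R=2.0000) → pose (-0.3973, 2.9151, -1.2076)
step 5: θ'=-0.7076 (R=2.0000) → pose (0.1722, 2.1057, -0.7076)
step 6: θ'=-0.7076 (straight) → pose (-0.3027, 2.5120, -0.7076)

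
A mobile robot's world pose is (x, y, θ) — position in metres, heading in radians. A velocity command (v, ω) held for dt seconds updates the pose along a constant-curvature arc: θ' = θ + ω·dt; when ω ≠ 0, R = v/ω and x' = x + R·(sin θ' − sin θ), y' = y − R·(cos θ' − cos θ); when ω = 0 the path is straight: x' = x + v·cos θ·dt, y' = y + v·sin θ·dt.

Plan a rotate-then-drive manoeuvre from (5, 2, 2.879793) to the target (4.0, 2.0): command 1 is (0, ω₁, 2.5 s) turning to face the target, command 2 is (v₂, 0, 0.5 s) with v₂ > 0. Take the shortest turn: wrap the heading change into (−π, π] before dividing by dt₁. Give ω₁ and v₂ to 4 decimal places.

heading to target = atan2(2−2, 4−5) = 3.1416
Δθ = wrap(3.1416 − 2.8798) = 0.2618; ω₁ = Δθ/dt₁ = 0.1047
distance = √((4−5)² + (2−2)²) = 1.0000; v₂ = distance/dt₂ = 2.0000

ω₁ = 0.1047, v₂ = 2.0000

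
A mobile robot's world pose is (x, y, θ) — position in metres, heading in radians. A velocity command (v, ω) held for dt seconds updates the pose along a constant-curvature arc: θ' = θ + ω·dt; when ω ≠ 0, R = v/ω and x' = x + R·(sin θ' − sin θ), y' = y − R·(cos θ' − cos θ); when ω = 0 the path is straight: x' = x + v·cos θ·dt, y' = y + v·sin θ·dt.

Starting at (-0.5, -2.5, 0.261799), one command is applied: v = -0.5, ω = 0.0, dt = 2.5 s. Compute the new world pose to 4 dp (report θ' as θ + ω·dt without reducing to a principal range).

θ' = 0.2618 + 0.0·2.5 = 0.2618
ω = 0 → straight: x' = -0.5 + -0.5·cos(0.2618)·2.5 = -1.7074
y' = -2.5 + -0.5·sin(0.2618)·2.5 = -2.8235

(-1.7074, -2.8235, 0.2618)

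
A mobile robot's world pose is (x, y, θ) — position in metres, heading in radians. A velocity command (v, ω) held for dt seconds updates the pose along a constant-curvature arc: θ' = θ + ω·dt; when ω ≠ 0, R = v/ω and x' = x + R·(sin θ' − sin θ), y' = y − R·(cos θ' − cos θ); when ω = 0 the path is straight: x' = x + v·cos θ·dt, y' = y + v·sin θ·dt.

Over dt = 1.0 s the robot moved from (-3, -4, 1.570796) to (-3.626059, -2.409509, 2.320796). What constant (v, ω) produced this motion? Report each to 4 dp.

v = 1.7500, ω = 0.7500

Δθ = 2.320796 − 1.570796 = 0.750000
ω = Δθ/dt = 0.750000/1.0 = 0.7500
R = −Δy/(cos θ' − cos θ) = 2.3333
v = R·ω = 2.3333·0.7500 = 1.7500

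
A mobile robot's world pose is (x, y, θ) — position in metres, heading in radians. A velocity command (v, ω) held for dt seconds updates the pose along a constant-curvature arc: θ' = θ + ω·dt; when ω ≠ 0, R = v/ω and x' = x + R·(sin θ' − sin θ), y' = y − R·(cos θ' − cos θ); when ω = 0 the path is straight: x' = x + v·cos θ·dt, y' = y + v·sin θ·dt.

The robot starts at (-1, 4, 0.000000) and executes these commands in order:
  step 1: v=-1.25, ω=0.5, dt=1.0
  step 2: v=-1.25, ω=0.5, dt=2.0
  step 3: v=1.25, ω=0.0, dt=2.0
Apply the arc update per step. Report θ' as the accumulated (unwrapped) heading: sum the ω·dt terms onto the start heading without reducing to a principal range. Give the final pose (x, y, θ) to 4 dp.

(-3.3169, 4.1706, 1.5000)

step 1: θ'=0.5000 (R=-2.5000) → pose (-2.1986, 3.6940, 0.5000)
step 2: θ'=1.5000 (R=-2.5000) → pose (-3.4937, 1.6768, 1.5000)
step 3: θ'=1.5000 (straight) → pose (-3.3169, 4.1706, 1.5000)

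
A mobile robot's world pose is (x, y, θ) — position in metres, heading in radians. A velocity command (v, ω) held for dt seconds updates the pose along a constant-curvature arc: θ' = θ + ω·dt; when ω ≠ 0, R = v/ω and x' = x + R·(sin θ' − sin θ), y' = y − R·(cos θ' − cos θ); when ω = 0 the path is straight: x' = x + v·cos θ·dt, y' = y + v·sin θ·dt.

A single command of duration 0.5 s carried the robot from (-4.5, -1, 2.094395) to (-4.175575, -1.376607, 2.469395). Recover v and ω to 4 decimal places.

Δθ = 2.469395 − 2.094395 = 0.375000
ω = Δθ/dt = 0.375000/0.5 = 0.7500
R = −Δy/(cos θ' − cos θ) = -1.3333
v = R·ω = -1.3333·0.7500 = -1.0000

v = -1.0000, ω = 0.7500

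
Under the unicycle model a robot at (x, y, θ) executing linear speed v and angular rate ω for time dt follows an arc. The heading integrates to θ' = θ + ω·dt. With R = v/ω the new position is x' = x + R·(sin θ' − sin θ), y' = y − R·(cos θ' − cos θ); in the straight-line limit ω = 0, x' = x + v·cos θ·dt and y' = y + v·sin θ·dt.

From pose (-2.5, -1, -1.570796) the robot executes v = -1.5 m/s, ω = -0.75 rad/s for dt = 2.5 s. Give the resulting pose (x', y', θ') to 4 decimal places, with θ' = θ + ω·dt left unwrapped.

θ' = -1.5708 + -0.75·2.5 = -3.4458
R = v/ω = -1.5/-0.75 = 2.0000
x' = -2.5 + 2.0000·(sin -3.4458 − sin -1.5708) = 0.0991
y' = -1 − 2.0000·(cos -3.4458 − cos -1.5708) = 0.9082

(0.0991, 0.9082, -3.4458)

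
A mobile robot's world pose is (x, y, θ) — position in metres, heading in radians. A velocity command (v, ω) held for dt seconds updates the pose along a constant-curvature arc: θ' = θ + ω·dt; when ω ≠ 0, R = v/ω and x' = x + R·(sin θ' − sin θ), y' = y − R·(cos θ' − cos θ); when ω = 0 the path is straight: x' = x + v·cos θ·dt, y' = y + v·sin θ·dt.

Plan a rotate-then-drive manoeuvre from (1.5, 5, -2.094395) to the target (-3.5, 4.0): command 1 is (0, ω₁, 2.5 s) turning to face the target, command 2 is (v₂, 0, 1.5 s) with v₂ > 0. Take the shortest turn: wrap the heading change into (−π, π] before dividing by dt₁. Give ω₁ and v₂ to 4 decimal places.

ω₁ = -0.3399, v₂ = 3.3993

heading to target = atan2(4−5, -3.5−1.5) = -2.9442
Δθ = wrap(-2.9442 − -2.0944) = -0.8498; ω₁ = Δθ/dt₁ = -0.3399
distance = √((-3.5−1.5)² + (4−5)²) = 5.0990; v₂ = distance/dt₂ = 3.3993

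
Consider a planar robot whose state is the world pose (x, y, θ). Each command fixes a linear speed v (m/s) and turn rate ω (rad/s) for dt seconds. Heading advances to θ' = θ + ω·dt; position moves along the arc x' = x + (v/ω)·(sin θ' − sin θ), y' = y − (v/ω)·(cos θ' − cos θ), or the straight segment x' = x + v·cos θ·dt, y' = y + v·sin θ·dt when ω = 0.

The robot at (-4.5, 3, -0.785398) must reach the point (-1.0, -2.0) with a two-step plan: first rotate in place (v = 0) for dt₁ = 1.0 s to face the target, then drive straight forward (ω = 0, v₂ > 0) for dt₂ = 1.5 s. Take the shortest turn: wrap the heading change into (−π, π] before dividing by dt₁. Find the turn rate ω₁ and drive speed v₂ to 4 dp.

ω₁ = -0.1747, v₂ = 4.0689

heading to target = atan2(-2−3, -1−-4.5) = -0.9601
Δθ = wrap(-0.9601 − -0.7854) = -0.1747; ω₁ = Δθ/dt₁ = -0.1747
distance = √((-1−-4.5)² + (-2−3)²) = 6.1033; v₂ = distance/dt₂ = 4.0689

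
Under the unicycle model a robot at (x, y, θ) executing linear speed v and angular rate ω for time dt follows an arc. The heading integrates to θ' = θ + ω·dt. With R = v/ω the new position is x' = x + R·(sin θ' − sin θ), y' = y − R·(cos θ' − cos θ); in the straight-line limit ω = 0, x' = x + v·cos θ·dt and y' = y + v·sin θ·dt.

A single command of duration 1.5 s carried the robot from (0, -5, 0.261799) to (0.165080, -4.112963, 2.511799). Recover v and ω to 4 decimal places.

v = 0.7500, ω = 1.5000

Δθ = 2.511799 − 0.261799 = 2.250000
ω = Δθ/dt = 2.250000/1.5 = 1.5000
R = −Δy/(cos θ' − cos θ) = 0.5000
v = R·ω = 0.5000·1.5000 = 0.7500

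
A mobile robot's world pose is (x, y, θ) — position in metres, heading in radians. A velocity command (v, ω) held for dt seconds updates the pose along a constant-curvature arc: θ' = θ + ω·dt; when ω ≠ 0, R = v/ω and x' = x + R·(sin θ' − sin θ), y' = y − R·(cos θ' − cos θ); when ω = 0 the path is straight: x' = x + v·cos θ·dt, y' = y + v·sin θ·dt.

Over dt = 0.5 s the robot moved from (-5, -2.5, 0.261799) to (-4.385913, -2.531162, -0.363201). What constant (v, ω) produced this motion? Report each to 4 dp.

v = 1.2500, ω = -1.2500

Δθ = -0.363201 − 0.261799 = -0.625000
ω = Δθ/dt = -0.625000/0.5 = -1.2500
R = Δx/(sin θ' − sin θ) = -1.0000
v = R·ω = -1.0000·-1.2500 = 1.2500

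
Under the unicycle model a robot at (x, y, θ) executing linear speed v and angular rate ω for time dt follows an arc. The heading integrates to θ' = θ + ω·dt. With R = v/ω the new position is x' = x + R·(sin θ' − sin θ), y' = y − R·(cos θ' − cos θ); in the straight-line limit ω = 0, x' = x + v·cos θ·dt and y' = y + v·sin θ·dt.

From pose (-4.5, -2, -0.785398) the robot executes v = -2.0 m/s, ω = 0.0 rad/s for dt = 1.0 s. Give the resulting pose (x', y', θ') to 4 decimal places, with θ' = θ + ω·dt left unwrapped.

(-5.9142, -0.5858, -0.7854)

θ' = -0.7854 + 0.0·1.0 = -0.7854
ω = 0 → straight: x' = -4.5 + -2.0·cos(-0.7854)·1.0 = -5.9142
y' = -2 + -2.0·sin(-0.7854)·1.0 = -0.5858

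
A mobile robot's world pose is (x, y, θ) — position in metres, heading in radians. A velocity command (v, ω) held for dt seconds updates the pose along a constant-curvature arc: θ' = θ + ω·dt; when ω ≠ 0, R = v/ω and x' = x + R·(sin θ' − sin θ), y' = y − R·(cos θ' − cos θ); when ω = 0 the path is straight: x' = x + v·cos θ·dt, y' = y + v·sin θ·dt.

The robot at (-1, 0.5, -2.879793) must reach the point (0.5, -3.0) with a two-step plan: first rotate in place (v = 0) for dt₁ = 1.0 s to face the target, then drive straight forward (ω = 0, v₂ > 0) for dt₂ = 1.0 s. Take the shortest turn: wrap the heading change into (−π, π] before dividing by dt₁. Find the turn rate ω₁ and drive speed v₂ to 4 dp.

heading to target = atan2(-3−0.5, 0.5−-1) = -1.1659
Δθ = wrap(-1.1659 − -2.8798) = 1.7139; ω₁ = Δθ/dt₁ = 1.7139
distance = √((0.5−-1)² + (-3−0.5)²) = 3.8079; v₂ = distance/dt₂ = 3.8079

ω₁ = 1.7139, v₂ = 3.8079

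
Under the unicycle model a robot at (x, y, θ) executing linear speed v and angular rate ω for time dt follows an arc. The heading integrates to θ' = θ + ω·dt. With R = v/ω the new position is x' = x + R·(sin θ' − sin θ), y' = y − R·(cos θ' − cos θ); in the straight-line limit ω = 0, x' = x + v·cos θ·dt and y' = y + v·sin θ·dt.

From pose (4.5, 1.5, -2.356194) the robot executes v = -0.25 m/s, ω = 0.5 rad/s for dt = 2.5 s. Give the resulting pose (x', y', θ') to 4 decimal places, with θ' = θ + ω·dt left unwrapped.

(4.5934, 2.0776, -1.1062)

θ' = -2.3562 + 0.5·2.5 = -1.1062
R = v/ω = -0.25/0.5 = -0.5000
x' = 4.5 + -0.5000·(sin -1.1062 − sin -2.3562) = 4.5934
y' = 1.5 − -0.5000·(cos -1.1062 − cos -2.3562) = 2.0776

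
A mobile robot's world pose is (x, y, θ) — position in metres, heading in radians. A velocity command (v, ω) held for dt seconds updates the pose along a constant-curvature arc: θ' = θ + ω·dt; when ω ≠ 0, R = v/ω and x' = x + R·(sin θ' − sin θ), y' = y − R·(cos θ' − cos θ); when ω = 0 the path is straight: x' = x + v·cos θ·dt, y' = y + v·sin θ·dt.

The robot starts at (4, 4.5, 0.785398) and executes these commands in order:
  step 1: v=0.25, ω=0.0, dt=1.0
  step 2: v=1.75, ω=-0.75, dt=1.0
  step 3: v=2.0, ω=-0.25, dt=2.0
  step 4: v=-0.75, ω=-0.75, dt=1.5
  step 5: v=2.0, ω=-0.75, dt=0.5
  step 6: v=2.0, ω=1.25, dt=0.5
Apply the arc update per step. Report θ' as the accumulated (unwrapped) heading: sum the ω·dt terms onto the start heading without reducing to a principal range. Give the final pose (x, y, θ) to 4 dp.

(8.7765, 3.4749, -1.3396)

step 1: θ'=0.7854 (straight) → pose (4.1768, 4.6768, 0.7854)
step 2: θ'=0.0354 (R=-2.3333) → pose (5.7441, 5.3587, 0.0354)
step 3: θ'=-0.4646 (R=-8.0000) → pose (9.6118, 4.5157, -0.4646)
step 4: θ'=-1.5896 (R=1.0000) → pose (9.0600, 5.4285, -1.5896)
step 5: θ'=-1.9646 (R=-2.6667) → pose (8.8564, 4.4555, -1.9646)
step 6: θ'=-1.3396 (R=1.6000) → pose (8.7765, 3.4749, -1.3396)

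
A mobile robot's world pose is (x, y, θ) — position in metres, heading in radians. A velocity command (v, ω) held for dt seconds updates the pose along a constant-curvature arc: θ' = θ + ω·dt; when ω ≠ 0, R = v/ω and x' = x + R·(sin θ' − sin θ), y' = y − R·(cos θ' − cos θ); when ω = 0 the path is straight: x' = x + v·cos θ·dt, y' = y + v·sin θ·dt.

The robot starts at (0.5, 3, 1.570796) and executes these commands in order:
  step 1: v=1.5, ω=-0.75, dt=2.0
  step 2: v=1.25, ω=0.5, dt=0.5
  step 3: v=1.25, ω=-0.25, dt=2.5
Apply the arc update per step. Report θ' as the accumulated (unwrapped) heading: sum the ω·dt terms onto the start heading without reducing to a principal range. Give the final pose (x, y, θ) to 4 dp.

(6.0443, 5.1418, -0.3042)

step 1: θ'=0.0708 (R=-2.0000) → pose (2.3585, 4.9950, 0.0708)
step 2: θ'=0.3208 (R=2.5000) → pose (2.9700, 5.1163, 0.3208)
step 3: θ'=-0.3042 (R=-5.0000) → pose (6.0443, 5.1418, -0.3042)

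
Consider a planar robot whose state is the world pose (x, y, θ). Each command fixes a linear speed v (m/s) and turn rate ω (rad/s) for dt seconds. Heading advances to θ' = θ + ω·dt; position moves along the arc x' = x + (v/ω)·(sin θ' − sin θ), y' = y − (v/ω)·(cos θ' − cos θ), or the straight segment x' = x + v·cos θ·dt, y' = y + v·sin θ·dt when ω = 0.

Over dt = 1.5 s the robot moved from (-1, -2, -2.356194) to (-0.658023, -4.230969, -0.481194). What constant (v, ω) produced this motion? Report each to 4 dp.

v = 1.7500, ω = 1.2500

Δθ = -0.481194 − -2.356194 = 1.875000
ω = Δθ/dt = 1.875000/1.5 = 1.2500
R = −Δy/(cos θ' − cos θ) = 1.4000
v = R·ω = 1.4000·1.2500 = 1.7500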